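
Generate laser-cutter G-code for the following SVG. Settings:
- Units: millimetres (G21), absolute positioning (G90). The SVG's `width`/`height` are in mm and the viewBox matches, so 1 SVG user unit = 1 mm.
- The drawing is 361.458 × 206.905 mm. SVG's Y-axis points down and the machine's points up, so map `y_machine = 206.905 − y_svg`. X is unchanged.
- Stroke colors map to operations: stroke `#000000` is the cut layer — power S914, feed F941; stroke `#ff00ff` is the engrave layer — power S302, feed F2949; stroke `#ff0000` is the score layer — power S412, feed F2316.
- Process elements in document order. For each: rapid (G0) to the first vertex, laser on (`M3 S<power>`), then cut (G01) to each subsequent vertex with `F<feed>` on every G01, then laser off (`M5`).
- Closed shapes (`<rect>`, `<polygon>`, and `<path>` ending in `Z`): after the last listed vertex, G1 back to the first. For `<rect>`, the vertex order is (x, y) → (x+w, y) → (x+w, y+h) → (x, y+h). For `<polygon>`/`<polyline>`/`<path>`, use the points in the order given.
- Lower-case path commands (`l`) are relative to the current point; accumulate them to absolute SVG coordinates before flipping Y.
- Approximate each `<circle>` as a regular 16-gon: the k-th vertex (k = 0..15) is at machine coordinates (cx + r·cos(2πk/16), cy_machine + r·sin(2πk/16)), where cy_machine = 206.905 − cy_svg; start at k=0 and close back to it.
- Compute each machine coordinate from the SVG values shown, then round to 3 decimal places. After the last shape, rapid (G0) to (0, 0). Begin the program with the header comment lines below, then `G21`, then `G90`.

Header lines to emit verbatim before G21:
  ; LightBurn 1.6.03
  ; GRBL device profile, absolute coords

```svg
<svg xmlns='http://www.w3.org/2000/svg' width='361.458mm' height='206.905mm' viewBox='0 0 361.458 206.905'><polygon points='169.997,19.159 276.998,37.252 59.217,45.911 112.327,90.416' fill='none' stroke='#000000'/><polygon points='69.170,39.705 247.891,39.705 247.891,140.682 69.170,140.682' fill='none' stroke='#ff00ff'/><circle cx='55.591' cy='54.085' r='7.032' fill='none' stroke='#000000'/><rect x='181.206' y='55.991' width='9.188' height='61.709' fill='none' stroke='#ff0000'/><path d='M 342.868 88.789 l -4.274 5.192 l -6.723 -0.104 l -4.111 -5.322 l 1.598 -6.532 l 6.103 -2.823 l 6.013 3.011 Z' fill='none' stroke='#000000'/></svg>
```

; LightBurn 1.6.03
; GRBL device profile, absolute coords
G21
G90
G0 X169.997 Y187.746
M3 S914
G01 X276.998 Y169.653 F941
G01 X59.217 Y160.994 F941
G01 X112.327 Y116.489 F941
G01 X169.997 Y187.746 F941
M5
G0 X69.170 Y167.200
M3 S302
G01 X247.891 Y167.200 F2949
G01 X247.891 Y66.223 F2949
G01 X69.170 Y66.223 F2949
G01 X69.170 Y167.200 F2949
M5
G0 X62.623 Y152.820
M3 S914
G01 X62.088 Y155.511 F941
G01 X60.563 Y157.792 F941
G01 X58.282 Y159.317 F941
G01 X55.591 Y159.852 F941
G01 X52.900 Y159.317 F941
G01 X50.619 Y157.792 F941
G01 X49.094 Y155.511 F941
G01 X48.559 Y152.820 F941
G01 X49.094 Y150.129 F941
G01 X50.619 Y147.848 F941
G01 X52.900 Y146.323 F941
G01 X55.591 Y145.788 F941
G01 X58.282 Y146.323 F941
G01 X60.563 Y147.848 F941
G01 X62.088 Y150.129 F941
G01 X62.623 Y152.820 F941
M5
G0 X181.206 Y150.914
M3 S412
G01 X190.394 Y150.914 F2316
G01 X190.394 Y89.205 F2316
G01 X181.206 Y89.205 F2316
G01 X181.206 Y150.914 F2316
M5
G0 X342.868 Y118.116
M3 S914
G01 X338.594 Y112.924 F941
G01 X331.871 Y113.028 F941
G01 X327.760 Y118.350 F941
G01 X329.358 Y124.882 F941
G01 X335.461 Y127.705 F941
G01 X341.474 Y124.694 F941
G01 X342.868 Y118.116 F941
M5
G0 X0.000 Y0.000

1 u = 1 mm; y_m = 206.905 − y.

[1] `<polygon>` closed polygon, #000000→cut S914 F941: (169.997,187.746) → (276.998,169.653) → (59.217,160.994) → (112.327,116.489) → (169.997,187.746) (closed)

[2] `<polygon>` rectangle, #ff00ff→engrave S302 F2949: (69.170,167.200) → (247.891,167.200) → (247.891,66.223) → (69.170,66.223) → (69.170,167.200) (closed)

[3] `<circle>` circle, #000000→cut S914 F941: (62.623,152.820) → (62.088,155.511) → (60.563,157.792) → (58.282,159.317) → (55.591,159.852) → (52.900,159.317) → (50.619,157.792) → (49.094,155.511) → (48.559,152.820) → (49.094,150.129) → (50.619,147.848) → (52.900,146.323) → (55.591,145.788) → (58.282,146.323) → (60.563,147.848) → (62.088,150.129) → (62.623,152.820) (closed)

[4] `<rect>` rectangle, #ff0000→score S412 F2316: (181.206,150.914) → (190.394,150.914) → (190.394,89.205) → (181.206,89.205) → (181.206,150.914) (closed)

[5] `<path>` regular polygon, #000000→cut S914 F941: (342.868,118.116) → (338.594,112.924) → (331.871,113.028) → (327.760,118.350) → (329.358,124.882) → (335.461,127.705) → (341.474,124.694) → (342.868,118.116) (closed)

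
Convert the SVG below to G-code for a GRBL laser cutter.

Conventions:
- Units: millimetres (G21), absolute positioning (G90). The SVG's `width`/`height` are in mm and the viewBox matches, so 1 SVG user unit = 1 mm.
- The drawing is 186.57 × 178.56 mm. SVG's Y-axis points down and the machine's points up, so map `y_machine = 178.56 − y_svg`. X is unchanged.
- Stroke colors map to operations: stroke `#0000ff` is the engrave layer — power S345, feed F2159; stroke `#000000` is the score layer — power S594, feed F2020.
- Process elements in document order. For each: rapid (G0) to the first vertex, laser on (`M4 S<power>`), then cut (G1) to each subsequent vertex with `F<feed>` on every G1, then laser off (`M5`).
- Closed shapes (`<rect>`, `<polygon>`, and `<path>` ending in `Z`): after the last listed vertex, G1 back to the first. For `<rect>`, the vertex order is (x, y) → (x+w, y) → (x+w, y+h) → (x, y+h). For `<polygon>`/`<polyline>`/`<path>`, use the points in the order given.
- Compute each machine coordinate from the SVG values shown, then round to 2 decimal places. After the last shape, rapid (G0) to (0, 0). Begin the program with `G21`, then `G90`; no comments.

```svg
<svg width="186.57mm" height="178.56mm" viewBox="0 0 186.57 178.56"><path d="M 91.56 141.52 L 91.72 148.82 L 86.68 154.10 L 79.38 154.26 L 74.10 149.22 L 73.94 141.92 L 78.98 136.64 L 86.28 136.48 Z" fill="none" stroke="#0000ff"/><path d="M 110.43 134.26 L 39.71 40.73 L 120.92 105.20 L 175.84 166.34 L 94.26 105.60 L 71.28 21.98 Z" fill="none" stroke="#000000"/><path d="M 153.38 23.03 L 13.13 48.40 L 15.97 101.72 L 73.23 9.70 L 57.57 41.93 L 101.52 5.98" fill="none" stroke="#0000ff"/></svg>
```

G21
G90
G0 X91.56 Y37.04
M4 S345
G1 X91.72 Y29.74 F2159
G1 X86.68 Y24.46 F2159
G1 X79.38 Y24.30 F2159
G1 X74.10 Y29.34 F2159
G1 X73.94 Y36.64 F2159
G1 X78.98 Y41.92 F2159
G1 X86.28 Y42.08 F2159
G1 X91.56 Y37.04 F2159
M5
G0 X110.43 Y44.30
M4 S594
G1 X39.71 Y137.83 F2020
G1 X120.92 Y73.36 F2020
G1 X175.84 Y12.22 F2020
G1 X94.26 Y72.96 F2020
G1 X71.28 Y156.58 F2020
G1 X110.43 Y44.30 F2020
M5
G0 X153.38 Y155.53
M4 S345
G1 X13.13 Y130.16 F2159
G1 X15.97 Y76.84 F2159
G1 X73.23 Y168.86 F2159
G1 X57.57 Y136.63 F2159
G1 X101.52 Y172.58 F2159
M5
G0 X0.00 Y0.00

Since the viewBox matches the mm dimensions, user units are millimetres directly. The only transform is the Y-flip y_m = 178.56 − y_svg.

Shape 1 is a regular polygon drawn with `<path>`. Its stroke #0000ff means engrave at S345, F2159. After flipping Y the toolpath is (91.56,37.04) → (91.72,29.74) → (86.68,24.46) → (79.38,24.30) → (74.10,29.34) → (73.94,36.64) → (78.98,41.92) → (86.28,42.08) → (91.56,37.04), returning to the start.

Shape 2 is a closed polygon drawn with `<path>`. Its stroke #000000 means score at S594, F2020. After flipping Y the toolpath is (110.43,44.30) → (39.71,137.83) → (120.92,73.36) → (175.84,12.22) → (94.26,72.96) → (71.28,156.58) → (110.43,44.30), returning to the start.

Shape 3 is a open polyline drawn with `<path>`. Its stroke #0000ff means engrave at S345, F2159. After flipping Y the toolpath is (153.38,155.53) → (13.13,130.16) → (15.97,76.84) → (73.23,168.86) → (57.57,136.63) → (101.52,172.58).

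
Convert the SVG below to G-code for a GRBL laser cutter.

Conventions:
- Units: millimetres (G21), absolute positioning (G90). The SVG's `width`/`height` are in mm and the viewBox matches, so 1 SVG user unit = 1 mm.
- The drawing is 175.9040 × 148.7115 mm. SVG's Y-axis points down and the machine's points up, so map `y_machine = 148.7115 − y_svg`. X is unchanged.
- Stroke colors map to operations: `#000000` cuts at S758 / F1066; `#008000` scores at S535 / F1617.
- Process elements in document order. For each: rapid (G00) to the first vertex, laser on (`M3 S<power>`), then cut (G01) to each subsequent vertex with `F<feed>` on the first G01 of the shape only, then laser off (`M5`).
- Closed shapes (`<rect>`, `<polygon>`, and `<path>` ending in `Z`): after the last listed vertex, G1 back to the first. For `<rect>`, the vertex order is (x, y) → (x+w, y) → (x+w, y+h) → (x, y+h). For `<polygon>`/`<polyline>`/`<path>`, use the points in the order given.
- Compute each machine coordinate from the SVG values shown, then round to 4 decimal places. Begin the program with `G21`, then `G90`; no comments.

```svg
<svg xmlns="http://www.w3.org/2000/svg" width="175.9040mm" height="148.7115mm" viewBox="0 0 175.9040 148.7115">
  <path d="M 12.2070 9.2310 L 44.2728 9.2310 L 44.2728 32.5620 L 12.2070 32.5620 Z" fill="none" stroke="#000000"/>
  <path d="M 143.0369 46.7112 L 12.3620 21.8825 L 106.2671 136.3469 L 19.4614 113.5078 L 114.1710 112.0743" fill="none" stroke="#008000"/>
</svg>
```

G21
G90
G00 X12.2070 Y139.4805
M3 S758
G01 X44.2728 Y139.4805 F1066
G01 X44.2728 Y116.1495
G01 X12.2070 Y116.1495
G01 X12.2070 Y139.4805
M5
G00 X143.0369 Y102.0003
M3 S535
G01 X12.3620 Y126.8290 F1617
G01 X106.2671 Y12.3646
G01 X19.4614 Y35.2037
G01 X114.1710 Y36.6372
M5

1 u = 1 mm; y_m = 148.7115 − y.

[1] `<path>` rectangle, #000000→cut S758 F1066: (12.2070,139.4805) → (44.2728,139.4805) → (44.2728,116.1495) → (12.2070,116.1495) → (12.2070,139.4805) (closed)

[2] `<path>` open polyline, #008000→score S535 F1617: (143.0369,102.0003) → (12.3620,126.8290) → (106.2671,12.3646) → (19.4614,35.2037) → (114.1710,36.6372)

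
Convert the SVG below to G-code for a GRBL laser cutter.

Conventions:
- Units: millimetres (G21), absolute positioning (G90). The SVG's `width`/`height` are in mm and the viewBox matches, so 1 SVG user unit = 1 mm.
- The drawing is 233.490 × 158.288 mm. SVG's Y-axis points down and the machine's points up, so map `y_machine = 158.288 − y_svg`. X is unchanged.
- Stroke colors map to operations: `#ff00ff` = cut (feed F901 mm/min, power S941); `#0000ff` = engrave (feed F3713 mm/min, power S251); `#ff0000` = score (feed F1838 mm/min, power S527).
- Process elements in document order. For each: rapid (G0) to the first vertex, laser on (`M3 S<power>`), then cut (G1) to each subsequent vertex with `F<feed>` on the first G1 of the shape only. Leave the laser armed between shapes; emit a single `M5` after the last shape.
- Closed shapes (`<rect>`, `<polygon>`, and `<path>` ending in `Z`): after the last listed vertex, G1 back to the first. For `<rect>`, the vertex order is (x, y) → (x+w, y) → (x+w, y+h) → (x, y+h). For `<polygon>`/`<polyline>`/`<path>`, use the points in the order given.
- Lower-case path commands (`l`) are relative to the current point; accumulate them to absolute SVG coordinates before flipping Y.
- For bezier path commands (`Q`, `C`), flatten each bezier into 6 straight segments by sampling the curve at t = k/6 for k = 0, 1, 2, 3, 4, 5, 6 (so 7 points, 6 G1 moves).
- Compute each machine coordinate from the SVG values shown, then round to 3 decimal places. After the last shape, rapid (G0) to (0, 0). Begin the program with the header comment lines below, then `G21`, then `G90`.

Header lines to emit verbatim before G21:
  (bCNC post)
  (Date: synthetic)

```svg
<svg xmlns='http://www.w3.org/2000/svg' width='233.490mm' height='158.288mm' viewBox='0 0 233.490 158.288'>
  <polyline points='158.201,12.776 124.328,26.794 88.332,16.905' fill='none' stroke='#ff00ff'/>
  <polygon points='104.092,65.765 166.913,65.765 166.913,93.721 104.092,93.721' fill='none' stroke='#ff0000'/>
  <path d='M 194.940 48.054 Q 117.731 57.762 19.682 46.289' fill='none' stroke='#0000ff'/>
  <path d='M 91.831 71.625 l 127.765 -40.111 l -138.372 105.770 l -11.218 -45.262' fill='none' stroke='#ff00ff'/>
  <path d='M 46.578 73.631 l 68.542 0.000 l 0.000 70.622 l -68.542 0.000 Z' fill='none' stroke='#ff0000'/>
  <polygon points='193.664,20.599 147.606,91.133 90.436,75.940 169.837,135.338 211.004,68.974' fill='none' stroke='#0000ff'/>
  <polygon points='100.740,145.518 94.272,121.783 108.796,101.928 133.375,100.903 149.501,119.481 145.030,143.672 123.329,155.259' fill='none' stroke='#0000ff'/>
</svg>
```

1 u = 1 mm; y_m = 158.288 − y.

[1] `<polyline>` open polyline, #ff00ff→cut S941 F901: (158.201,145.512) → (124.328,131.494) → (88.332,141.383)

[2] `<polygon>` rectangle, #ff0000→score S527 F1838: (104.092,92.523) → (166.913,92.523) → (166.913,64.567) → (104.092,64.567) → (104.092,92.523) (closed)

[3] `<path>` quadratic bezier, #0000ff→engrave S251 F3713: (194.940,110.234) → (168.625,107.586) → (141.152,106.115) → (112.521,105.821) → (82.732,106.704) → (51.786,108.763) → (19.682,111.999)

[4] `<path>` open polyline, #ff00ff→cut S941 F901: (91.831,86.663) → (219.596,126.774) → (81.224,21.004) → (70.006,66.266)

[5] `<path>` rectangle, #ff0000→score S527 F1838: (46.578,84.657) → (115.120,84.657) → (115.120,14.035) → (46.578,14.035) → (46.578,84.657) (closed)

[6] `<polygon>` closed polygon, #0000ff→engrave S251 F3713: (193.664,137.689) → (147.606,67.155) → (90.436,82.348) → (169.837,22.950) → (211.004,89.314) → (193.664,137.689) (closed)

[7] `<polygon>` regular polygon, #0000ff→engrave S251 F3713: (100.740,12.770) → (94.272,36.505) → (108.796,56.360) → (133.375,57.385) → (149.501,38.807) → (145.030,14.616) → (123.329,3.029) → (100.740,12.770) (closed)

(bCNC post)
(Date: synthetic)
G21
G90
G0 X158.201 Y145.512
M3 S941
G1 X124.328 Y131.494 F901
G1 X88.332 Y141.383
G0 X104.092 Y92.523
M3 S527
G1 X166.913 Y92.523 F1838
G1 X166.913 Y64.567
G1 X104.092 Y64.567
G1 X104.092 Y92.523
G0 X194.940 Y110.234
M3 S251
G1 X168.625 Y107.586 F3713
G1 X141.152 Y106.115
G1 X112.521 Y105.821
G1 X82.732 Y106.704
G1 X51.786 Y108.763
G1 X19.682 Y111.999
G0 X91.831 Y86.663
M3 S941
G1 X219.596 Y126.774 F901
G1 X81.224 Y21.004
G1 X70.006 Y66.266
G0 X46.578 Y84.657
M3 S527
G1 X115.120 Y84.657 F1838
G1 X115.120 Y14.035
G1 X46.578 Y14.035
G1 X46.578 Y84.657
G0 X193.664 Y137.689
M3 S251
G1 X147.606 Y67.155 F3713
G1 X90.436 Y82.348
G1 X169.837 Y22.950
G1 X211.004 Y89.314
G1 X193.664 Y137.689
G0 X100.740 Y12.770
M3 S251
G1 X94.272 Y36.505 F3713
G1 X108.796 Y56.360
G1 X133.375 Y57.385
G1 X149.501 Y38.807
G1 X145.030 Y14.616
G1 X123.329 Y3.029
G1 X100.740 Y12.770
M5
G0 X0.000 Y0.000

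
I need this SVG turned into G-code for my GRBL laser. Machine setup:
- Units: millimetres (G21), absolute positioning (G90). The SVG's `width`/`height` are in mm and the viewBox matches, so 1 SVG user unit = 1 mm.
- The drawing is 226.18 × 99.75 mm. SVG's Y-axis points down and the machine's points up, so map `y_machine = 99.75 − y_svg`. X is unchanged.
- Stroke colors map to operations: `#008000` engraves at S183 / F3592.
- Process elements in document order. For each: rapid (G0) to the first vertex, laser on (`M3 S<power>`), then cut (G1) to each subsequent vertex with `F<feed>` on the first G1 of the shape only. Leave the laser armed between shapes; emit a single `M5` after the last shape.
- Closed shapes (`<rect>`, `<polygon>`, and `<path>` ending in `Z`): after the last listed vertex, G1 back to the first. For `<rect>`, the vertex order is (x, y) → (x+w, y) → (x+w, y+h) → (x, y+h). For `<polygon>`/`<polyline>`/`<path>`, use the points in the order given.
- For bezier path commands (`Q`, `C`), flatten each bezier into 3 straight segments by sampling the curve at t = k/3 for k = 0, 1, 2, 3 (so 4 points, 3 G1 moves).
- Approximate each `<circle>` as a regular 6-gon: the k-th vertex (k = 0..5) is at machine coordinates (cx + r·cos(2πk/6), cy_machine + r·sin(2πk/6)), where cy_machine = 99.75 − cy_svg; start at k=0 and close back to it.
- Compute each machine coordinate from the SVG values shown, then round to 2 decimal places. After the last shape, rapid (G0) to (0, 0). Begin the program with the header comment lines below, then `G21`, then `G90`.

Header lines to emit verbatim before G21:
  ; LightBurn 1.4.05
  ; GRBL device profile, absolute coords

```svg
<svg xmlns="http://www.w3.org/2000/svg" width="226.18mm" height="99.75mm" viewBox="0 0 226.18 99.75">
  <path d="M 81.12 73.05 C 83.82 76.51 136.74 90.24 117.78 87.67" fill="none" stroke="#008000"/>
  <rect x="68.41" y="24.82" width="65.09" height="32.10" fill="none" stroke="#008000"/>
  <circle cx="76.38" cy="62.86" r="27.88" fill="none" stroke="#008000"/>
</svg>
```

1 u = 1 mm; y_m = 99.75 − y.

[1] `<path>` cubic bezier, #008000→engrave S183 F3592: (81.12,26.70) → (96.04,20.80) → (117.30,13.96) → (117.78,12.08)

[2] `<rect>` rectangle, #008000→engrave S183 F3592: (68.41,74.93) → (133.50,74.93) → (133.50,42.83) → (68.41,42.83) → (68.41,74.93) (closed)

[3] `<circle>` circle, #008000→engrave S183 F3592: (104.26,36.89) → (90.32,61.03) → (62.44,61.03) → (48.50,36.89) → (62.44,12.75) → (90.32,12.75) → (104.26,36.89) (closed)

; LightBurn 1.4.05
; GRBL device profile, absolute coords
G21
G90
G0 X81.12 Y26.70
M3 S183
G1 X96.04 Y20.80 F3592
G1 X117.30 Y13.96
G1 X117.78 Y12.08
G0 X68.41 Y74.93
M3 S183
G1 X133.50 Y74.93 F3592
G1 X133.50 Y42.83
G1 X68.41 Y42.83
G1 X68.41 Y74.93
G0 X104.26 Y36.89
M3 S183
G1 X90.32 Y61.03 F3592
G1 X62.44 Y61.03
G1 X48.50 Y36.89
G1 X62.44 Y12.75
G1 X90.32 Y12.75
G1 X104.26 Y36.89
M5
G0 X0.00 Y0.00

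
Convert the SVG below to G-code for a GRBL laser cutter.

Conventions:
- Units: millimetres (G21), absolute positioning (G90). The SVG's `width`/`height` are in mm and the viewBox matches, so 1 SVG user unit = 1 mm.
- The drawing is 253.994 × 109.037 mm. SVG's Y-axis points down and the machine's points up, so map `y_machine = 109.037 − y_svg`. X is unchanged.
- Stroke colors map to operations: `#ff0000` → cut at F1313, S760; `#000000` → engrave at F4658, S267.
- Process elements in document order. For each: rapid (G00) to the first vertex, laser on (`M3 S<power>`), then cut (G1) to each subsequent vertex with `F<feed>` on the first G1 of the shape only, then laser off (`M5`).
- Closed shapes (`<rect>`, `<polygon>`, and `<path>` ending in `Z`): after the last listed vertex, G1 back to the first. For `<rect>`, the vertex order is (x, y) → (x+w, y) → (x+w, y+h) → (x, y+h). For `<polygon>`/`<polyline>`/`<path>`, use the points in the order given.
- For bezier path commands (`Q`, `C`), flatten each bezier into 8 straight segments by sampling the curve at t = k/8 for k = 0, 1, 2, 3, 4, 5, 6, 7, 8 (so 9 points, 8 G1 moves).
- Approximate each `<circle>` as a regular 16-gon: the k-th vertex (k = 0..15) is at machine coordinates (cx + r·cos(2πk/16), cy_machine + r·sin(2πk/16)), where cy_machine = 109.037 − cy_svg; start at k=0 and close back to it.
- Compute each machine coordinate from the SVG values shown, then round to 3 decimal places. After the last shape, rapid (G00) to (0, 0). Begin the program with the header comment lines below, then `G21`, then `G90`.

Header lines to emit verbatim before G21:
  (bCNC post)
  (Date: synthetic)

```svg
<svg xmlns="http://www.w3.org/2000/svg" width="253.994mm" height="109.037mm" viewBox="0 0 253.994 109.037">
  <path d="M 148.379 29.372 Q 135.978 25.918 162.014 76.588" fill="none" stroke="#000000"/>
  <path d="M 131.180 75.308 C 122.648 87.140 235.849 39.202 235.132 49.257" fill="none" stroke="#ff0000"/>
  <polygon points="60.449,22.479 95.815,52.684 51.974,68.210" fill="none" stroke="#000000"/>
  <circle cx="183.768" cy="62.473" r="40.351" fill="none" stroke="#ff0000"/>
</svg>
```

(bCNC post)
(Date: synthetic)
G21
G90
G00 X148.379 Y79.665
M3 S267
G1 X145.879 Y79.683 F4658
G1 X144.581 Y78.009
G1 X144.483 Y74.644
G1 X145.587 Y69.588
G1 X147.892 Y62.840
G1 X151.398 Y54.401
G1 X156.106 Y44.271
G1 X162.014 Y32.449
M5
G00 X131.180 Y33.729
M3 S760
G1 X133.226 Y31.864 F1313
G1 X143.924 Y34.222
G1 X160.511 Y39.423
G1 X180.225 Y46.088
G1 X200.306 Y52.836
G1 X217.992 Y58.288
G1 X230.521 Y61.062
G1 X235.132 Y59.780
M5
G00 X60.449 Y86.558
M3 S267
G1 X95.815 Y56.353 F4658
G1 X51.974 Y40.827
G1 X60.449 Y86.558
M5
G00 X224.119 Y46.564
M3 S760
G1 X221.047 Y62.006 F1313
G1 X212.300 Y75.096
G1 X199.210 Y83.843
G1 X183.768 Y86.915
G1 X168.326 Y83.843
G1 X155.236 Y75.096
G1 X146.489 Y62.006
G1 X143.417 Y46.564
G1 X146.489 Y31.122
G1 X155.236 Y18.032
G1 X168.326 Y9.285
G1 X183.768 Y6.213
G1 X199.210 Y9.285
G1 X212.300 Y18.032
G1 X221.047 Y31.122
G1 X224.119 Y46.564
M5
G00 X0.000 Y0.000

Since the viewBox matches the mm dimensions, user units are millimetres directly. The only transform is the Y-flip y_m = 109.037 − y_svg.

Shape 1 is a quadratic bezier drawn with `<path>`. Its stroke #000000 means engrave at S267, F4658. After flipping Y the toolpath is (148.379,79.665) → (145.879,79.683) → (144.581,78.009) → (144.483,74.644) → (145.587,69.588) → (147.892,62.840) → (151.398,54.401) → (156.106,44.271) → (162.014,32.449).

Shape 2 is a cubic bezier drawn with `<path>`. Its stroke #ff0000 means cut at S760, F1313. After flipping Y the toolpath is (131.180,33.729) → (133.226,31.864) → (143.924,34.222) → (160.511,39.423) → (180.225,46.088) → (200.306,52.836) → (217.992,58.288) → (230.521,61.062) → (235.132,59.780).

Shape 3 is a regular polygon drawn with `<polygon>`. Its stroke #000000 means engrave at S267, F4658. After flipping Y the toolpath is (60.449,86.558) → (95.815,56.353) → (51.974,40.827) → (60.449,86.558), returning to the start.

Shape 4 is a circle drawn with `<circle>`. Its stroke #ff0000 means cut at S760, F1313. After flipping Y the toolpath is (224.119,46.564) → (221.047,62.006) → (212.300,75.096) → (199.210,83.843) → (183.768,86.915) → (168.326,83.843) → (155.236,75.096) → (146.489,62.006) → (143.417,46.564) → (146.489,31.122) → (155.236,18.032) → (168.326,9.285) → (183.768,6.213) → (199.210,9.285) → (212.300,18.032) → (221.047,31.122) → (224.119,46.564), returning to the start.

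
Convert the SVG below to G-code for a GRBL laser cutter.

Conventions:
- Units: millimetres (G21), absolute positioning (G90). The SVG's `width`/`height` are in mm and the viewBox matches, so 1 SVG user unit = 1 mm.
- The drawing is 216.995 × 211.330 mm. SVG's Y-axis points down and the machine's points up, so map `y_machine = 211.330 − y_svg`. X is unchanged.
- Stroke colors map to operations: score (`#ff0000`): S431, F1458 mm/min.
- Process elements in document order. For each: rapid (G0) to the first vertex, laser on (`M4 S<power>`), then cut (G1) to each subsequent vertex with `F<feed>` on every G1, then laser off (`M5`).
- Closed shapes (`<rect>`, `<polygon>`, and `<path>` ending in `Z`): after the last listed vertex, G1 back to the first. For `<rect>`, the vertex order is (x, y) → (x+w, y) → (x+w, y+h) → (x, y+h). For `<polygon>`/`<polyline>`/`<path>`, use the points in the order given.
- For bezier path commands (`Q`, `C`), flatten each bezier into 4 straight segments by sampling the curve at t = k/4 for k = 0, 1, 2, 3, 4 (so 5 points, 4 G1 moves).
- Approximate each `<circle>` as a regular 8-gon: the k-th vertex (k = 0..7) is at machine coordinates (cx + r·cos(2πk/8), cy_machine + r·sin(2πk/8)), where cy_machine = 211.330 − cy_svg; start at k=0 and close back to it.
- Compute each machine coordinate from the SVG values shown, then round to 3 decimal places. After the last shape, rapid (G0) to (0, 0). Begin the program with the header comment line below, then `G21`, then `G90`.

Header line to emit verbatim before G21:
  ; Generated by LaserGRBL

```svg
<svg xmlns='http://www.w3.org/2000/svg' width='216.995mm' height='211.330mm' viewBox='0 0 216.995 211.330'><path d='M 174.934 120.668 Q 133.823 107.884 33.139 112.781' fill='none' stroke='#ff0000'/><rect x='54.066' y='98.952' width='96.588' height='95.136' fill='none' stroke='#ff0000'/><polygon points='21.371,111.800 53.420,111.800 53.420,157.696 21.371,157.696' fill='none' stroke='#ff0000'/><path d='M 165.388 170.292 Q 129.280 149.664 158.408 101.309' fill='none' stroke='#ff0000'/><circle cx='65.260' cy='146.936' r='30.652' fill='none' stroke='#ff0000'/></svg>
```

; Generated by LaserGRBL
G21
G90
G0 X174.934 Y90.662
M4 S431
G1 X150.655 Y95.949 F1458
G1 X118.930 Y99.026 F1458
G1 X79.758 Y99.892 F1458
G1 X33.139 Y98.549 F1458
M5
G0 X54.066 Y112.378
M4 S431
G1 X150.654 Y112.378 F1458
G1 X150.654 Y17.242 F1458
G1 X54.066 Y17.242 F1458
G1 X54.066 Y112.378 F1458
M5
G0 X21.371 Y99.530
M4 S431
G1 X53.420 Y99.530 F1458
G1 X53.420 Y53.634 F1458
G1 X21.371 Y53.634 F1458
G1 X21.371 Y99.530 F1458
M5
G0 X165.388 Y41.038
M4 S431
G1 X151.411 Y53.085 F1458
G1 X145.589 Y68.598 F1458
G1 X147.921 Y87.576 F1458
G1 X158.408 Y110.021 F1458
M5
G0 X95.912 Y64.394
M4 S431
G1 X86.934 Y86.068 F1458
G1 X65.260 Y95.046 F1458
G1 X43.586 Y86.068 F1458
G1 X34.608 Y64.394 F1458
G1 X43.586 Y42.720 F1458
G1 X65.260 Y33.742 F1458
G1 X86.934 Y42.720 F1458
G1 X95.912 Y64.394 F1458
M5
G0 X0.000 Y0.000

viewBox `0 0 216.995 211.330` with mm width/height → 1 unit = 1 mm. Flip: y_m = 211.330 − y_svg.

**Shape 1** — `<path>` quadratic bezier, stroke `#ff0000` → score (S431, F1458). Control points (SVG): P0=(174.934,120.668), P1=(133.823,107.884), P2=(33.139,112.781); sampled at t=k/4. Machine vertices: (174.934,90.662) → (150.655,95.949) → (118.930,99.026) → (79.758,99.892) → (33.139,98.549). Open path.

**Shape 2** — `<rect>` rectangle, stroke `#ff0000` → score (S431, F1458). Machine vertices: (54.066,112.378) → (150.654,112.378) → (150.654,17.242) → (54.066,17.242) → (54.066,112.378). Closed: final G1 returns to the first vertex.

**Shape 3** — `<polygon>` rectangle, stroke `#ff0000` → score (S431, F1458). Machine vertices: (21.371,99.530) → (53.420,99.530) → (53.420,53.634) → (21.371,53.634) → (21.371,99.530). Closed: final G1 returns to the first vertex.

**Shape 4** — `<path>` quadratic bezier, stroke `#ff0000` → score (S431, F1458). Control points (SVG): P0=(165.388,170.292), P1=(129.280,149.664), P2=(158.408,101.309); sampled at t=k/4. Machine vertices: (165.388,41.038) → (151.411,53.085) → (145.589,68.598) → (147.921,87.576) → (158.408,110.021). Open path.

**Shape 5** — `<circle>` circle, stroke `#ff0000` → score (S431, F1458). Machine vertices: (95.912,64.394) → (86.934,86.068) → (65.260,95.046) → (43.586,86.068) → (34.608,64.394) → (43.586,42.720) → (65.260,33.742) → (86.934,42.720) → (95.912,64.394). Closed: final G1 returns to the first vertex.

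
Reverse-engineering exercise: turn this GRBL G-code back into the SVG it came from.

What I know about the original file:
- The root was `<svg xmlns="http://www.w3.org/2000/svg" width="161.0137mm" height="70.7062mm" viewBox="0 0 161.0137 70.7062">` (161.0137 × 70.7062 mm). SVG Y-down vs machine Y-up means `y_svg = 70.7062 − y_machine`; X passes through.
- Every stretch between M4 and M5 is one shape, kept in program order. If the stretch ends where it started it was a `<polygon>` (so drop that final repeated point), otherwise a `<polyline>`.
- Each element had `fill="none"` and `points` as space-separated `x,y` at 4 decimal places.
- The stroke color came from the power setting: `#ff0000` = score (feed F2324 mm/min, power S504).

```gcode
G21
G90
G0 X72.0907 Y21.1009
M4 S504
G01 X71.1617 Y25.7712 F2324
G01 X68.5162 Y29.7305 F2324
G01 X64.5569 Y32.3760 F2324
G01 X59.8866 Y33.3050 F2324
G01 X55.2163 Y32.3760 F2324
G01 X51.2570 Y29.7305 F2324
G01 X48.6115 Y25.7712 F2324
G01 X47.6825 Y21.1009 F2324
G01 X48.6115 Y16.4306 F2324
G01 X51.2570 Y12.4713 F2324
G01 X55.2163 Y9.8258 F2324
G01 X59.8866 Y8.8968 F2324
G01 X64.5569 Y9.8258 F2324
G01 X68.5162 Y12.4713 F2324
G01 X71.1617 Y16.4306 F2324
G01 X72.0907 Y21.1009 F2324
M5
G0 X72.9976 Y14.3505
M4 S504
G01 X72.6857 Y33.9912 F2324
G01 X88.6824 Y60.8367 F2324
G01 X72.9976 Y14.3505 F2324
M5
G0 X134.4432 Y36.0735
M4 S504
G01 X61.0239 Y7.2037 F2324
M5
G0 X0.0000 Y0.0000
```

Machine Y-up, SVG Y-down with viewBox height 70.7062, so y_svg = 70.7062 − y_machine; X carries over. Every run uses S504, so all elements get stroke `#ff0000` (score).

Run 1: The run returns to its start, so emit a `<polygon>` with points (Y-flipped): 72.0907,49.6053 71.1617,44.9350 68.5162,40.9757 64.5569,38.3302 59.8866,37.4012 55.2163,38.3302 51.2570,40.9757 48.6115,44.9350 47.6825,49.6053 48.6115,54.2756 51.2570,58.2349 55.2163,60.8804 59.8866,61.8094 64.5569,60.8804 68.5162,58.2349 71.1617,54.2756.

Run 2: The run returns to its start, so emit a `<polygon>` with points (Y-flipped): 72.9976,56.3557 72.6857,36.7150 88.6824,9.8695.

Run 3: The run is open, so emit a `<polyline>` with points (Y-flipped): 134.4432,34.6327 61.0239,63.5025.

<svg xmlns="http://www.w3.org/2000/svg" width="161.0137mm" height="70.7062mm" viewBox="0 0 161.0137 70.7062">
  <polygon points="72.0907,49.6053 71.1617,44.9350 68.5162,40.9757 64.5569,38.3302 59.8866,37.4012 55.2163,38.3302 51.2570,40.9757 48.6115,44.9350 47.6825,49.6053 48.6115,54.2756 51.2570,58.2349 55.2163,60.8804 59.8866,61.8094 64.5569,60.8804 68.5162,58.2349 71.1617,54.2756" fill="none" stroke="#ff0000"/>
  <polygon points="72.9976,56.3557 72.6857,36.7150 88.6824,9.8695" fill="none" stroke="#ff0000"/>
  <polyline points="134.4432,34.6327 61.0239,63.5025" fill="none" stroke="#ff0000"/>
</svg>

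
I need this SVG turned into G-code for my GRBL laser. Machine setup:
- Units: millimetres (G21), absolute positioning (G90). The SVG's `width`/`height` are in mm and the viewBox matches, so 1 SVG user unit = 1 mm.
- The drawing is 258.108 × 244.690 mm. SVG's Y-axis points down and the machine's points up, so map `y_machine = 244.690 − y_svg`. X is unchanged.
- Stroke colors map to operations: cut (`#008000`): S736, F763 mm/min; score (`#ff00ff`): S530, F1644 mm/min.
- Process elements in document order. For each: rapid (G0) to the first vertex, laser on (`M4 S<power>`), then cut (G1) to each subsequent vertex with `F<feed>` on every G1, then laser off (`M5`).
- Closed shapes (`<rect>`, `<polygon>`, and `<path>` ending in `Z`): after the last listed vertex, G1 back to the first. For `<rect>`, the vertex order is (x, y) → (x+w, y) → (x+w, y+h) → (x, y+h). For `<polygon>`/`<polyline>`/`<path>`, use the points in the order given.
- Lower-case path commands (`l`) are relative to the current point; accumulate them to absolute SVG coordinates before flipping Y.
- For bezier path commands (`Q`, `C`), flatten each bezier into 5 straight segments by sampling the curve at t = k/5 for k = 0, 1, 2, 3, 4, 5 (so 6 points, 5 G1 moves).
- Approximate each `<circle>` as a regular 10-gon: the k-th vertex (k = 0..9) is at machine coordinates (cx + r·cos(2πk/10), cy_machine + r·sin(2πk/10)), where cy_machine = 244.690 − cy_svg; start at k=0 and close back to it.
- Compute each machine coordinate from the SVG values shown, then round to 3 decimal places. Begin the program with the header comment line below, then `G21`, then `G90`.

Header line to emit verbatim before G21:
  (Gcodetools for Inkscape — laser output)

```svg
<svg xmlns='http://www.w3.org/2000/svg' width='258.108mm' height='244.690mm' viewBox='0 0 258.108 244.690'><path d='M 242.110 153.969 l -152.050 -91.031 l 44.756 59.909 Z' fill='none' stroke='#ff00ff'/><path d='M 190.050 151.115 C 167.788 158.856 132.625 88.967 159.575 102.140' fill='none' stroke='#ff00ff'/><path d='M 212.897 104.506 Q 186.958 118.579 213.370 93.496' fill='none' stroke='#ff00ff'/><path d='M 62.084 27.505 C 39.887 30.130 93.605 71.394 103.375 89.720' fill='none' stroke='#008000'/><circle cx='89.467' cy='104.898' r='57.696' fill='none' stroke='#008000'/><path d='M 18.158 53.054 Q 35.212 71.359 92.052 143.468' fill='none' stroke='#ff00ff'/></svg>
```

viewBox `0 0 258.108 244.690` with mm width/height → 1 unit = 1 mm. Flip: y_m = 244.690 − y_svg.

**Shape 1** — `<path>` closed polygon, stroke `#ff00ff` → score (S530, F1644). Machine vertices: (242.110,90.721) → (90.060,181.752) → (134.816,121.843) → (242.110,90.721). Closed: final G1 returns to the first vertex.

**Shape 2** — `<path>` cubic bezier, stroke `#ff00ff` → score (S530, F1644). Control points (SVG): P0=(190.050,151.115), P1=(167.788,158.856), P2=(132.625,88.967), P3=(159.575,102.140); sampled at t=k/5. Machine vertices: (190.050,93.575) → (175.745,96.960) → (161.944,111.264) → (152.248,128.772) → (150.258,141.772) → (159.575,142.550). Open path.

**Shape 3** — `<path>` quadratic bezier, stroke `#ff00ff` → score (S530, F1644). Control points (SVG): P0=(212.897,104.506), P1=(186.958,118.579), P2=(213.370,93.496); sampled at t=k/5. Machine vertices: (212.897,140.184) → (204.615,136.121) → (200.522,135.191) → (200.617,137.393) → (204.899,142.727) → (213.370,151.194). Open path.

**Shape 4** — `<path>` cubic bezier, stroke `#008000` → cut (S736, F763). Control points (SVG): P0=(62.084,27.505), P1=(39.887,30.130), P2=(93.605,71.394), P3=(103.375,89.720); sampled at t=k/5. Machine vertices: (62.084,217.185) → (56.917,211.466) → (64.216,199.429) → (78.227,184.031) → (93.198,168.226) → (103.375,154.970). Open path.

**Shape 5** — `<circle>` circle, stroke `#008000` → cut (S736, F763). Machine vertices: (147.163,139.792) → (136.144,173.705) → (107.296,194.664) → (71.638,194.664) → (42.790,173.705) → (31.771,139.792) → (42.790,105.879) → (71.638,84.920) → (107.296,84.920) → (136.144,105.879) → (147.163,139.792). Closed: final G1 returns to the first vertex.

**Shape 6** — `<path>` quadratic bezier, stroke `#ff00ff` → score (S530, F1644). Control points (SVG): P0=(18.158,53.054), P1=(35.212,71.359), P2=(92.052,143.468); sampled at t=k/5. Machine vertices: (18.158,191.636) → (26.571,182.162) → (38.167,168.383) → (52.946,150.301) → (70.907,127.913) → (92.052,101.222). Open path.

(Gcodetools for Inkscape — laser output)
G21
G90
G0 X242.110 Y90.721
M4 S530
G1 X90.060 Y181.752 F1644
G1 X134.816 Y121.843 F1644
G1 X242.110 Y90.721 F1644
M5
G0 X190.050 Y93.575
M4 S530
G1 X175.745 Y96.960 F1644
G1 X161.944 Y111.264 F1644
G1 X152.248 Y128.772 F1644
G1 X150.258 Y141.772 F1644
G1 X159.575 Y142.550 F1644
M5
G0 X212.897 Y140.184
M4 S530
G1 X204.615 Y136.121 F1644
G1 X200.522 Y135.191 F1644
G1 X200.617 Y137.393 F1644
G1 X204.899 Y142.727 F1644
G1 X213.370 Y151.194 F1644
M5
G0 X62.084 Y217.185
M4 S736
G1 X56.917 Y211.466 F763
G1 X64.216 Y199.429 F763
G1 X78.227 Y184.031 F763
G1 X93.198 Y168.226 F763
G1 X103.375 Y154.970 F763
M5
G0 X147.163 Y139.792
M4 S736
G1 X136.144 Y173.705 F763
G1 X107.296 Y194.664 F763
G1 X71.638 Y194.664 F763
G1 X42.790 Y173.705 F763
G1 X31.771 Y139.792 F763
G1 X42.790 Y105.879 F763
G1 X71.638 Y84.920 F763
G1 X107.296 Y84.920 F763
G1 X136.144 Y105.879 F763
G1 X147.163 Y139.792 F763
M5
G0 X18.158 Y191.636
M4 S530
G1 X26.571 Y182.162 F1644
G1 X38.167 Y168.383 F1644
G1 X52.946 Y150.301 F1644
G1 X70.907 Y127.913 F1644
G1 X92.052 Y101.222 F1644
M5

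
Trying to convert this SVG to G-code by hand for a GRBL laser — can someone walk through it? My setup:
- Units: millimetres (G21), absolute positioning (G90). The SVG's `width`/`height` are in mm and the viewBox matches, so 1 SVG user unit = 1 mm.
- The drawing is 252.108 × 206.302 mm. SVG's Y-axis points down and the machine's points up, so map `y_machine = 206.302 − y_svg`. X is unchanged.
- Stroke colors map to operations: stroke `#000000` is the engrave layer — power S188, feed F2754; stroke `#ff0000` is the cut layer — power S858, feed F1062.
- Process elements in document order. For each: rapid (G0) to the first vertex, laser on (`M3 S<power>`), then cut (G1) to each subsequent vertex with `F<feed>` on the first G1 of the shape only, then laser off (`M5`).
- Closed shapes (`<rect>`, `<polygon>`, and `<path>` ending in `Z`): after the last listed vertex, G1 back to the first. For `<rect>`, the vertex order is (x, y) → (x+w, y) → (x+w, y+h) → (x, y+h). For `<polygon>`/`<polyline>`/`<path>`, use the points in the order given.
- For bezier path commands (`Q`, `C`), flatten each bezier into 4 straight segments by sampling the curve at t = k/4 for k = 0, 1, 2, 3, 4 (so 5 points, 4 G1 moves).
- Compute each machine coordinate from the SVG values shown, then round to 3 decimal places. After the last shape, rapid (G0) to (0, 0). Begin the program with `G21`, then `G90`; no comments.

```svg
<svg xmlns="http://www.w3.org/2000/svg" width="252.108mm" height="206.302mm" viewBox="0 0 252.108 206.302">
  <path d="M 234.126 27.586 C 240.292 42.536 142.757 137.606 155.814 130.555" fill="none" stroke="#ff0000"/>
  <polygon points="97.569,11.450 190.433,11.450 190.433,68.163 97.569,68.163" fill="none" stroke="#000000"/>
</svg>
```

G21
G90
G0 X234.126 Y178.716
M3 S858
G1 X222.655 Y155.329 F1062
G1 X192.386 Y118.981
G1 X163.409 Y86.759
G1 X155.814 Y75.747
M5
G0 X97.569 Y194.852
M3 S188
G1 X190.433 Y194.852 F2754
G1 X190.433 Y138.139
G1 X97.569 Y138.139
G1 X97.569 Y194.852
M5
G0 X0.000 Y0.000

1 u = 1 mm; y_m = 206.302 − y.

[1] `<path>` cubic bezier, #ff0000→cut S858 F1062: (234.126,178.716) → (222.655,155.329) → (192.386,118.981) → (163.409,86.759) → (155.814,75.747)

[2] `<polygon>` rectangle, #000000→engrave S188 F2754: (97.569,194.852) → (190.433,194.852) → (190.433,138.139) → (97.569,138.139) → (97.569,194.852) (closed)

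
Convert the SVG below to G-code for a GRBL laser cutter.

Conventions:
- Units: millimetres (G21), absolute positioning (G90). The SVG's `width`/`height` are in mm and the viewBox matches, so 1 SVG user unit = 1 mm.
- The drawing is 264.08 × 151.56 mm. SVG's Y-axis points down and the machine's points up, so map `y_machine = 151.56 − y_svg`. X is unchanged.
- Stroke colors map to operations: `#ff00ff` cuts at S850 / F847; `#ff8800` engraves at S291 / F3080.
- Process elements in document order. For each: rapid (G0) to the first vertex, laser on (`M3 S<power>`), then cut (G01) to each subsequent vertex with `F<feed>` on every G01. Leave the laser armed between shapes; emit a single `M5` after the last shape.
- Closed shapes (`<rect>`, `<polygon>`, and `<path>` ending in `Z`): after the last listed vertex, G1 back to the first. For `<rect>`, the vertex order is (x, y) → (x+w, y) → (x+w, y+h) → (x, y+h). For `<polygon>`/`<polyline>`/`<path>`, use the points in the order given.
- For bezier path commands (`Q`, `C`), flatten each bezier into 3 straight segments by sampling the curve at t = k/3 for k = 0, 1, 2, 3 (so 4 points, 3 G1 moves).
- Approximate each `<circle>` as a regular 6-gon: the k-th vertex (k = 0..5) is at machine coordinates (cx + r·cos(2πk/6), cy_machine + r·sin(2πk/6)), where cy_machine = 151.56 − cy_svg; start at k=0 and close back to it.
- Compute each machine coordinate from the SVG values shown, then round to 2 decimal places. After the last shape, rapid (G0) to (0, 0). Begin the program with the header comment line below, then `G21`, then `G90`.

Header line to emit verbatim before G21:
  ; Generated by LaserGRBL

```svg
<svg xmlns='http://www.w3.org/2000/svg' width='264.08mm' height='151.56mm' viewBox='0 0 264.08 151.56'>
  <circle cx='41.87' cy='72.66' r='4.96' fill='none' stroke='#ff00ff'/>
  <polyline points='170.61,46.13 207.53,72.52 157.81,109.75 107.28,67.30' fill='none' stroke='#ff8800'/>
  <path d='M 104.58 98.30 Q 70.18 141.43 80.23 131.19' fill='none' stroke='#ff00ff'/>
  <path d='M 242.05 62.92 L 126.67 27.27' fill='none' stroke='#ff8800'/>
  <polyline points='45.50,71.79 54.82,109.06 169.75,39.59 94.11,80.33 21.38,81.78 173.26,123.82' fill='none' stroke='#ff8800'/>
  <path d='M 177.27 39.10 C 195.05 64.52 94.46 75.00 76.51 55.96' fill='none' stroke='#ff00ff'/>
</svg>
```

1 u = 1 mm; y_m = 151.56 − y.

[1] `<circle>` circle, #ff00ff→cut S850 F847: (46.83,78.90) → (44.35,83.20) → (39.39,83.20) → (36.91,78.90) → (39.39,74.60) → (44.35,74.60) → (46.83,78.90) (closed)

[2] `<polyline>` open polyline, #ff8800→engrave S291 F3080: (170.61,105.43) → (207.53,79.04) → (157.81,41.81) → (107.28,84.26)

[3] `<path>` quadratic bezier, #ff00ff→cut S850 F847: (104.58,53.26) → (86.59,30.44) → (78.47,19.47) → (80.23,20.37)

[4] `<path>` line segment, #ff8800→engrave S291 F3080: (242.05,88.64) → (126.67,124.29)

[5] `<polyline>` open polyline, #ff8800→engrave S291 F3080: (45.50,79.77) → (54.82,42.50) → (169.75,111.97) → (94.11,71.23) → (21.38,69.78) → (173.26,27.74)

[6] `<path>` cubic bezier, #ff00ff→cut S850 F847: (177.27,112.46) → (163.04,92.56) → (114.56,85.86) → (76.51,95.60)

; Generated by LaserGRBL
G21
G90
G0 X46.83 Y78.90
M3 S850
G01 X44.35 Y83.20 F847
G01 X39.39 Y83.20 F847
G01 X36.91 Y78.90 F847
G01 X39.39 Y74.60 F847
G01 X44.35 Y74.60 F847
G01 X46.83 Y78.90 F847
G0 X170.61 Y105.43
M3 S291
G01 X207.53 Y79.04 F3080
G01 X157.81 Y41.81 F3080
G01 X107.28 Y84.26 F3080
G0 X104.58 Y53.26
M3 S850
G01 X86.59 Y30.44 F847
G01 X78.47 Y19.47 F847
G01 X80.23 Y20.37 F847
G0 X242.05 Y88.64
M3 S291
G01 X126.67 Y124.29 F3080
G0 X45.50 Y79.77
M3 S291
G01 X54.82 Y42.50 F3080
G01 X169.75 Y111.97 F3080
G01 X94.11 Y71.23 F3080
G01 X21.38 Y69.78 F3080
G01 X173.26 Y27.74 F3080
G0 X177.27 Y112.46
M3 S850
G01 X163.04 Y92.56 F847
G01 X114.56 Y85.86 F847
G01 X76.51 Y95.60 F847
M5
G0 X0.00 Y0.00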